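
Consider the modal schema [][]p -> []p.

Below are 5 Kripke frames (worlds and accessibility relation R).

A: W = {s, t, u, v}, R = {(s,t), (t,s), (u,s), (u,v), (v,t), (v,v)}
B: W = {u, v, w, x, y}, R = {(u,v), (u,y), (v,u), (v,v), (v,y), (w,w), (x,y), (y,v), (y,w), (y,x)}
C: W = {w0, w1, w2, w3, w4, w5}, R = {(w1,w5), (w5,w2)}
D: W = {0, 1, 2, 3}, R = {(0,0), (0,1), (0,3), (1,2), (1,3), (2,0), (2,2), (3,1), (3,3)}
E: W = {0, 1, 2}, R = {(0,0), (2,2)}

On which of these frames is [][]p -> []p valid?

D, E

The schema corresponds to density: forall x forall y (Rxy -> exists z (Rxz & Rzy)).
A: fails — Rus but no z with Ruz and Rzs.
B: fails — Ryx but no z with Ryz and Rzx.
C: fails — Rw1w5 but no z with Rw1z and Rzw5.
D: holds.
E: holds.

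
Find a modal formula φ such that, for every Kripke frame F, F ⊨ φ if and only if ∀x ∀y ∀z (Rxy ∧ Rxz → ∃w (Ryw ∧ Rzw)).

A defining formula is ◇□ψ → □◇ψ (the .2 axiom).
Suppose ◇□ψ→□◇ψ is valid. Take Rxy, Rxz and set V(ψ)={w : Ryw}. Then □ψ at y so ◇□ψ at x, so □◇ψ at x, so ◇ψ at z, giving w with Rzw and Ryw.

◇□ψ → □◇ψ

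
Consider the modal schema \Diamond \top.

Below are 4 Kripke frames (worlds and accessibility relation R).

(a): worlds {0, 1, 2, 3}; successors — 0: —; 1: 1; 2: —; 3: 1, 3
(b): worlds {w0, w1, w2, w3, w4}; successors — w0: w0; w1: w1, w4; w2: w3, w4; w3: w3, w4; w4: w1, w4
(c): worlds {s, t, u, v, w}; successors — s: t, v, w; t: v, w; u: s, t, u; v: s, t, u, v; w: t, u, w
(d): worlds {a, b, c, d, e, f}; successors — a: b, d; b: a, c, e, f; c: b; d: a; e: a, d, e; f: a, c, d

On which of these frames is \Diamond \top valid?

(b), (c), (d)

This is the axiom for seriality; its first-order frame correspondent is \forall x \exists y Rxy.
(a): fails — world 0 has no successor.
(b): condition met.
(c): condition met.
(d): condition met.
Valid on: (b), (c), (d).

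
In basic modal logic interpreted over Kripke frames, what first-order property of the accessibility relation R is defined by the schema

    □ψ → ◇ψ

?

Suppose □ψ→◇ψ is valid. At any x set V(ψ)=W. Then □ψ at x, so ◇ψ at x, so x has a successor.

seriality: ∀x ∃y Rxy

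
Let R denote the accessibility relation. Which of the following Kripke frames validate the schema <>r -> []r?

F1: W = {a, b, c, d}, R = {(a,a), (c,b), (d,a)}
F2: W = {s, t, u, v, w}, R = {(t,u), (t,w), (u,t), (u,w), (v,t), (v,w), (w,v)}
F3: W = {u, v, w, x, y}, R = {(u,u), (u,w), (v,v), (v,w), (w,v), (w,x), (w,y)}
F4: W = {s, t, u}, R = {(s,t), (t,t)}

F1, F4

The schema corresponds to partial functionality: forall x forall y forall z (Rxy & Rxz -> y = z).
F1: holds.
F2: fails — t sees both u and w.
F3: fails — u sees both u and w.
F4: holds.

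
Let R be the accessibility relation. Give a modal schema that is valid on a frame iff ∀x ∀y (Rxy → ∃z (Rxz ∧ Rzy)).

This is density; the standard corresponding axiom is C4: □□p → □p.
Suppose □□p→□p is valid. Take Rxy and set V(p)={w : xR²w}. Then □□p at x, so □p at x, so p at y, i.e. ∃z(Rxz∧Rzy).

□□p → □p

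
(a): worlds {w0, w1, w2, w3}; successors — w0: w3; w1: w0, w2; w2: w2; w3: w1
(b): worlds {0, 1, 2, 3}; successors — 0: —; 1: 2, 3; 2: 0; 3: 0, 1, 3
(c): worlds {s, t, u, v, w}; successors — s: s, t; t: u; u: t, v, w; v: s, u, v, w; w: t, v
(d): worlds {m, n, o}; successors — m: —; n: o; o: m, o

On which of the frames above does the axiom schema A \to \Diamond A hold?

The schema corresponds to reflexivity: \forall x Rxx.
(a): fails — world w0 does not see itself.
(b): fails — world 0 does not see itself.
(c): fails — world t does not see itself.
(d): fails — world m does not see itself.

none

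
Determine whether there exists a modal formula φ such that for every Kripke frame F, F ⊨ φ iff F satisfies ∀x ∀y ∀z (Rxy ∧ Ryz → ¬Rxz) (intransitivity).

Any modally definable frame class is closed under surjective bounded morphisms.
The 7-cycle (worlds w0,w1,w2,w3,w4,w5,w6 with w0→w1→w2→w3→w4→w5→w6→w0) is intransitive. Mapping every world to a single reflexive point • is a surjective bounded morphism; the reflexive point is not intransitive (R••∧R•• but R••).
So no modal formula (or set of formulas) defines exactly the intransitive frames.

No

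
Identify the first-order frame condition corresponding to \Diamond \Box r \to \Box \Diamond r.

Suppose ◇□r→□◇r is valid. Take Rxy, Rxz and set V(r)={w : Ryw}. Then □r at y so ◇□r at x, so □◇r at x, so ◇r at z, giving w with Rzw and Ryw.

convergence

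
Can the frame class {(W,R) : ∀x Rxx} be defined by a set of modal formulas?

Yes, by □p → p

Yes: it is reflexivity, defined by the T schema □p → p.
Suppose □p→p is valid. At any x set V(p)={w : Rxw}. Then □p holds at x, so p holds at x, i.e. Rxx.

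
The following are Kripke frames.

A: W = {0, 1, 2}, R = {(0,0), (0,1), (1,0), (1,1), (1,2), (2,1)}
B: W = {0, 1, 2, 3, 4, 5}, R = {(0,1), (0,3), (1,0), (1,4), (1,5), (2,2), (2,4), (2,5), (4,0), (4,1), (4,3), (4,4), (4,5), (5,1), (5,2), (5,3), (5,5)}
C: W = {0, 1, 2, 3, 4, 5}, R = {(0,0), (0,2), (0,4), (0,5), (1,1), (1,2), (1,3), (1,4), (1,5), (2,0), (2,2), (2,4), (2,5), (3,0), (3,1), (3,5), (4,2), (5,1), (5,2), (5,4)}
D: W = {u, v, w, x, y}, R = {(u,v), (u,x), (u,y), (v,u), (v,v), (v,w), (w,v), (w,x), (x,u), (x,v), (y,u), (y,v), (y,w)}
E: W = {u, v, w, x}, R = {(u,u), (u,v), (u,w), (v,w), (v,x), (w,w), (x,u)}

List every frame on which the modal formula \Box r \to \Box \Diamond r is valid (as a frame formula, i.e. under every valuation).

A, C, D

The schema corresponds to a generalized confluence (Geach) condition: \forall x \forall z (xRz \to \exists w (xRw \wedge zRw)).
A: condition met.
B: fails — 0R1 but no w with 0Rw and 1Rw.
C: condition met.
D: condition met.
E: fails — vRx but no t with vRt and xRt.
Valid on: A, C, D.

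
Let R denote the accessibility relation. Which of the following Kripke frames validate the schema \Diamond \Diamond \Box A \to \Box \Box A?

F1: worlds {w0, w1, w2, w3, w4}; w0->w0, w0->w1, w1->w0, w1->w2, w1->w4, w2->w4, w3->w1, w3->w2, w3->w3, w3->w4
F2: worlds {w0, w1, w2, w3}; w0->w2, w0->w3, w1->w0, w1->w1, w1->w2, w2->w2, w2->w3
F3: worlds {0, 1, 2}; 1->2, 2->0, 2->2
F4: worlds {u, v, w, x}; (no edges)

F4

This is the axiom for a generalized confluence (Geach) condition; its first-order frame correspondent is \forall x \forall y \forall z ((x R^2 y \wedge x R^2 z) \to \exists w (yRw \wedge z = w)).
F1: fails — w0R²w0, w0R²w2 but no w with w0Rw and w2=w.
F2: fails — w0R²w3, w0R²w2 but no w with w3Rw and w2=w.
F3: fails — 1R²0, 1R²0 but no w with 0Rw and 0=w.
F4: holds.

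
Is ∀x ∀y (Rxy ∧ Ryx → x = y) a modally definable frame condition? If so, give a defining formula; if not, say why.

Modal frame validity is preserved under surjective bounded morphisms.
The 8-cycle (worlds s,t,u,v,w,x,y,z with s→t→u→v→w→x→y→z→s) is antisymmetric. Sending even-indexed worlds to s and odd-indexed worlds to t is a surjective bounded morphism onto the two-world frame with s↔t, which is not antisymmetric.
So the class is not modally definable.

Not modally definable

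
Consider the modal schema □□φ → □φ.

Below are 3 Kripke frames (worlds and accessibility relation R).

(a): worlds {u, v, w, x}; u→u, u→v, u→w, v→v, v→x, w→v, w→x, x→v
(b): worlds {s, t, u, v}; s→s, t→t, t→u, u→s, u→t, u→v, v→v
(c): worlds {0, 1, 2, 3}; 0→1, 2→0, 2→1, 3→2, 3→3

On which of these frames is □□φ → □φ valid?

Frame correspondent (Sahlqvist): ∀x ∀y (Rxy → ∃z (Rxz ∧ Rzy)) — i.e. density.
(a): holds.
(b): holds.
(c): fails — R01 but no z with R0z and Rz1.

(a), (b)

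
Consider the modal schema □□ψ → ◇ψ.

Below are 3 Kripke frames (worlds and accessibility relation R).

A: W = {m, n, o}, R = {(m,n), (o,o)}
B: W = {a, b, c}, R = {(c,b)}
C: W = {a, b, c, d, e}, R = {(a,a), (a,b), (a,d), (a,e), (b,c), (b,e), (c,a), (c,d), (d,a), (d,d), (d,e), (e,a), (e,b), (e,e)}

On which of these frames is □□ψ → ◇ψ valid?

Frame correspondent (Sahlqvist): ∀x ∃w (xR²w ∧ xRw) — i.e. a generalized confluence (Geach) condition.
A: fails — at m but no w with mR²w and mRw.
B: fails — at a but no w with aR²w and aRw.
C: satisfies the condition.
Valid on: C.

C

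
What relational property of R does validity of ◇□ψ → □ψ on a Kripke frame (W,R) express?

the Euclidean property

Equivalently (dual form): ◇ψ → □◇ψ.
Suppose ◇ψ→□◇ψ is valid. Take Rxy, Rxz and set V(ψ)={y}. Then ◇ψ at x, so □◇ψ at x, so ◇ψ at z, so some w with Rzw has ψ; w=y, i.e. Rzy. By symmetry of the argument, Ryz.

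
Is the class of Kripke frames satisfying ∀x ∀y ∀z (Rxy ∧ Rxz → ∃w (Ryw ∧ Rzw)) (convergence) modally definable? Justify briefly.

The condition is convergence. A defining modal formula is ◇□r → □◇r.
Suppose ◇□r→□◇r is valid. Take Rxy, Rxz and set V(r)={w : Ryw}. Then □r at y so ◇□r at x, so □◇r at x, so ◇r at z, giving w with Rzw and Ryw.

Yes, by ◇□r → □◇r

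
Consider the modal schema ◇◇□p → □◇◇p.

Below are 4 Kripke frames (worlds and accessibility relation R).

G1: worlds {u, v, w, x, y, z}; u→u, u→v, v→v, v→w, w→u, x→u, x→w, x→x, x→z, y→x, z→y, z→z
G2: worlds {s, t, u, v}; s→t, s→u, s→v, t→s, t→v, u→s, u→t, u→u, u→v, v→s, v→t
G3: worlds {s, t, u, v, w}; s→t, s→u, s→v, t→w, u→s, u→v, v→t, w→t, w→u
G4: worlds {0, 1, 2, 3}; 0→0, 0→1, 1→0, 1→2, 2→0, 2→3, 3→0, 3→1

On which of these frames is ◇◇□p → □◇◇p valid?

This is the axiom for a generalized confluence (Geach) condition; its first-order frame correspondent is ∀x ∀y ∀z ((xR²y ∧ xRz) → ∃w (yRw ∧ zR²w)).
G1: fails — xR²u, xRz but no t with uRt and zR²t.
G2: condition met.
G3: fails — sR²s, sRv but no w* with sRw* and vR²w*.
G4: condition met.

G2, G4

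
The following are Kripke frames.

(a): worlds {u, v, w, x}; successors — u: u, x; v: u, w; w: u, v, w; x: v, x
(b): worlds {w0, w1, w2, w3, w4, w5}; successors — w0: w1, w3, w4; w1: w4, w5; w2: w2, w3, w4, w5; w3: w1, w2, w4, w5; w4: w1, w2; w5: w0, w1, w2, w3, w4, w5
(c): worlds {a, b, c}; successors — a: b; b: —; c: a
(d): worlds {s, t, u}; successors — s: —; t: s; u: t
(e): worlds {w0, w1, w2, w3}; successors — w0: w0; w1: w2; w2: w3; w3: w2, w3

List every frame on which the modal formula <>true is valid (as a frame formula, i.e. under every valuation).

This is the axiom for seriality; its first-order frame correspondent is forall x exists y Rxy.
(a): holds.
(b): holds.
(c): fails — world b has no successor.
(d): fails — world s has no successor.
(e): holds.
Valid on: (a), (b), (e).

(a), (b), (e)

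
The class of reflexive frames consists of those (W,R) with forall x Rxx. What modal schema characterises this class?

□ψ → ψ

The condition is reflexivity. The T schema □ψ → ψ defines it.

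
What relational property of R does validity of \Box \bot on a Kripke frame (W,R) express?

Emptiness of R

□⊥ is valid iff no world has any successor (otherwise □⊥ fails at any world with one).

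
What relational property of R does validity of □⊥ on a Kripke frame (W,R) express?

Emptiness of R

□⊥ is valid iff no world has any successor (otherwise □⊥ fails at any world with one).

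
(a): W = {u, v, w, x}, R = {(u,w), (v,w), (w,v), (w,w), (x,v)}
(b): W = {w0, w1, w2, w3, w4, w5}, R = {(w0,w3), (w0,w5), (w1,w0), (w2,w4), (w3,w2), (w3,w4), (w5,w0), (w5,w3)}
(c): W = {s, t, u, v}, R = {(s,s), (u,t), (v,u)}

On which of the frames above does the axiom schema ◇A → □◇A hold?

none

The schema corresponds to the Euclidean property: ∀x ∀y ∀z (Rxy ∧ Rxz → Ryz).
(a): fails — Rwv and Rwv but not Rvv.
(b): fails — Rw0w5 and Rw0w5 but not Rw5w5.
(c): fails — Rut and Rut but not Rtt.
Valid on no frame.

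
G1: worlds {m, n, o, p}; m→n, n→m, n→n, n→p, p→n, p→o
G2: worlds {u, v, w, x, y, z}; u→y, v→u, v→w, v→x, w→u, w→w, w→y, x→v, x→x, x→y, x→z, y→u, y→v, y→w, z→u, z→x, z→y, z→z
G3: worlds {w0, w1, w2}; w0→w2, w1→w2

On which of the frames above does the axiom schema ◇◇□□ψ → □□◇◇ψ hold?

G2, G3

The schema corresponds to a generalized confluence (Geach) condition: ∀x ∀y ∀z ((xR²y ∧ xR²z) → ∃w (yR²w ∧ zR²w)).
G1: fails — nR²m, nR²o but no w with mR²w and oR²w.
G2: ✓.
G3: ✓.
Valid on: G2, G3.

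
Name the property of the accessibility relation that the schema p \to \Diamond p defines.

reflexivity: \forall x Rxx

This is a form of the T axiom.
Its frame correspondent is reflexivity — \forall x Rxx.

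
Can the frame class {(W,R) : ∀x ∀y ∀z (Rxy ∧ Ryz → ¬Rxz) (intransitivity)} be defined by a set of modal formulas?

Modal frame validity is preserved under surjective bounded morphisms.
The 3-cycle (worlds a,b,c with a→b→c→a) is intransitive. Mapping every world to a single reflexive point • is a surjective bounded morphism; the reflexive point is not intransitive (R••∧R•• but R••).
So no modal formula (or set of formulas) defines exactly the intransitive frames.

Not modally definable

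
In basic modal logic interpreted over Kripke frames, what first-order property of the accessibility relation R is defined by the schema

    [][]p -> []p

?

This schema is the C4 axiom.
Its frame correspondent is density — forall x forall y (Rxy -> exists z (Rxz & Rzy)).

Density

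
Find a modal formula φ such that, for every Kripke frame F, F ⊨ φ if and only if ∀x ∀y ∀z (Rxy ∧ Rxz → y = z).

A defining formula is ◇r → □r (the CD axiom).
Suppose ◇r→□r is valid. Take Rxy, Rxz and set V(r)={y}. Then ◇r at x, so □r at x, so r at z, i.e. z=y.

◇r → □r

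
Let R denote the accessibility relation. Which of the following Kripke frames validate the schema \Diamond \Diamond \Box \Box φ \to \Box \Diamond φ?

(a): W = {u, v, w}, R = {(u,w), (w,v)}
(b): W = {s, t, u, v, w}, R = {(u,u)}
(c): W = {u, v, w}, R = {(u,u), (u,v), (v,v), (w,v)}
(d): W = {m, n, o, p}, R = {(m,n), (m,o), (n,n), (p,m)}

This is the axiom for a generalized confluence (Geach) condition; its first-order frame correspondent is \forall x \forall y \forall z ((x R^2 y \wedge xRz) \to \exists w (y R^2 w \wedge zRw)).
(a): fails — uR²v, uRw but no t with vR²t and wRt.
(b): ✓.
(c): ✓.
(d): fails — mR²n, mRo but no w with nR²w and oRw.

(b), (c)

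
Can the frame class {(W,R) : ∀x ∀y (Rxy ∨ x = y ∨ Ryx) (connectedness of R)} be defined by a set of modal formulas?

Any modally definable frame class is closed under disjoint unions.
Take 4 disjoint single-world reflexive frames: each is trivially connected, but their disjoint union has 4 worlds with no edge between distinct components, so it is not connected.
So the class is not modally definable.

Not modally definable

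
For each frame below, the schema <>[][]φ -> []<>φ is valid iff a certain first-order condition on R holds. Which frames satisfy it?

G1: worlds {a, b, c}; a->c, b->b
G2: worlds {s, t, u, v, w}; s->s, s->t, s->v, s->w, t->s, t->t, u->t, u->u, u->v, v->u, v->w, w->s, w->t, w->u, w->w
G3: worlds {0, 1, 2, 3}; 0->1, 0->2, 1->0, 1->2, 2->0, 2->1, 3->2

This is the axiom for a generalized confluence (Geach) condition; its first-order frame correspondent is forall x forall y forall z ((xRy & xRz) -> exists w (y R^2 w & zRw)).
G1: fails — aRc, aRc but no w with cR²w and cRw.
G2: condition met.
G3: condition met.
Valid on: G2, G3.

G2, G3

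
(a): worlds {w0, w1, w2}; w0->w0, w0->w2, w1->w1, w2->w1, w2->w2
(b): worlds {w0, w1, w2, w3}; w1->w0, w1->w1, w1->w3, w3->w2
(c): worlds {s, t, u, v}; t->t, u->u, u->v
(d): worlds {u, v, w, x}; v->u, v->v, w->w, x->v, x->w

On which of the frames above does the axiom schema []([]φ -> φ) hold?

(a)

Frame correspondent (Sahlqvist): forall x forall y (Rxy -> Ryy) — i.e. shift-reflexivity.
(a): satisfies the condition.
(b): fails — Rw1w0 but not Rw0w0.
(c): fails — Ruv but not Rvv.
(d): fails — Rvu but not Ruu.
Valid on: (a).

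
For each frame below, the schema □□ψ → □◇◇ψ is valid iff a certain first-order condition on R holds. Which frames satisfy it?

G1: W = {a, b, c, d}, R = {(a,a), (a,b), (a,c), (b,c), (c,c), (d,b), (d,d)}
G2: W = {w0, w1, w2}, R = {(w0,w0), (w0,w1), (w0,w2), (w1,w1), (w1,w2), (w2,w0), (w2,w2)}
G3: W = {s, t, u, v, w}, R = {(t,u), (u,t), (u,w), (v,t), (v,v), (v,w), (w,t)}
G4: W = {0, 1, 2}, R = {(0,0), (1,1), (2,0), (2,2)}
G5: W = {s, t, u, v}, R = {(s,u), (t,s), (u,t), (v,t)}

This is the axiom for a generalized confluence (Geach) condition; its first-order frame correspondent is ∀x ∀z (xRz → ∃w (xR²w ∧ zR²w)).
G1: holds.
G2: holds.
G3: fails — wRt but no w* with wR²w* and tR²w*.
G4: holds.
G5: fails — sRu but no w with sR²w and uR²w.

G1, G2, G4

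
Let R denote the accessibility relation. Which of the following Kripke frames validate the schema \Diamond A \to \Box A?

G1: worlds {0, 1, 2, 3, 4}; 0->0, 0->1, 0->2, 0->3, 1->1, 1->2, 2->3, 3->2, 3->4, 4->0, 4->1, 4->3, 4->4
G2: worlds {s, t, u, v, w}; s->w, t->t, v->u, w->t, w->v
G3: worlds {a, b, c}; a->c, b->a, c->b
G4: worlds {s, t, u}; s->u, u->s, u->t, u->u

G3

The schema corresponds to partial functionality: \forall x \forall y \forall z (Rxy \wedge Rxz \to y = z).
G1: fails — 0 sees both 0 and 1.
G2: fails — w sees both t and v.
G3: ✓.
G4: fails — u sees both s and t.
Valid on: G3.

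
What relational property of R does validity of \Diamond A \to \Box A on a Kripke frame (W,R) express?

Suppose ◇A→□A is valid. Take Rxy, Rxz and set V(A)={y}. Then ◇A at x, so □A at x, so A at z, i.e. z=y.

Partial functionality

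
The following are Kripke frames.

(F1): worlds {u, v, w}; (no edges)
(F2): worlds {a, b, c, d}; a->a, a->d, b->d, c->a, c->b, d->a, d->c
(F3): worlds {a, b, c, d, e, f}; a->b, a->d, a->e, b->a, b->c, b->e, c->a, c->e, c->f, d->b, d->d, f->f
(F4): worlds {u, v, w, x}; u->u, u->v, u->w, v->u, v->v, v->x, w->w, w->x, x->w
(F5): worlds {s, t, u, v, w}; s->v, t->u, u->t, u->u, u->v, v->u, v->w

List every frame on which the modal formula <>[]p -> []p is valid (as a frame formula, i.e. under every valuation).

This is the axiom for the Euclidean property; its first-order frame correspondent is forall x forall y forall z (Rxy & Rxz -> Ryz).
(F1): ✓.
(F2): fails — Rad and Rad but not Rdd.
(F3): fails — Rab and Rab but not Rbb.
(F4): fails — Ruv and Ruw but not Rvw.
(F5): fails — Rsv and Rsv but not Rvv.
Valid on: (F1).

(F1)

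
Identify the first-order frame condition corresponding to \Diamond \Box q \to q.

Replacing q by ¬q and contraposing gives the equivalent schema q → □◇q.
Suppose q→□◇q is valid. Take Rxy and set V(q)={x}. Then q at x, so □◇q at x, so ◇q at y, so some z with Ryz has q; z=x, i.e. Ryx.
Conversely, any frame satisfying \forall x \forall y (Rxy \to Ryx) validates the schema.
Frame condition: \forall x \forall y (Rxy \to Ryx).

symmetry: \forall x \forall y (Rxy \to Ryx)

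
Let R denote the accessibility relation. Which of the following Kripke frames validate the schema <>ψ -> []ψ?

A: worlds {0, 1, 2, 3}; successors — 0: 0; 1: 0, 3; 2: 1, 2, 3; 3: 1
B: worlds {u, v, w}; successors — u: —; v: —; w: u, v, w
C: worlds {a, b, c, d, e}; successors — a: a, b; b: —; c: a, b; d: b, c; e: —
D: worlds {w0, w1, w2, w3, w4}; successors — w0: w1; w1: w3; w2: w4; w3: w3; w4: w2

D

The schema corresponds to partial functionality: forall x forall y forall z (Rxy & Rxz -> y = z).
A: fails — 1 sees both 0 and 3.
B: fails — w sees both u and v.
C: fails — a sees both a and b.
D: holds.
Valid on: D.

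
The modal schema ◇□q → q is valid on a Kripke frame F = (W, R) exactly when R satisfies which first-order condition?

symmetry

This is a form of the B axiom.
It corresponds to symmetry: ∀x ∀y (Rxy → Ryx).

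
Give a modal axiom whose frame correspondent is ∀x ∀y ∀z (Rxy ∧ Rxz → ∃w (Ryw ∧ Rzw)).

◇□ψ → □◇ψ

A defining formula is ◇□ψ → □◇ψ (the .2 axiom).
Suppose ◇□ψ→□◇ψ is valid. Take Rxy, Rxz and set V(ψ)={w : Ryw}. Then □ψ at y so ◇□ψ at x, so □◇ψ at x, so ◇ψ at z, giving w with Rzw and Ryw.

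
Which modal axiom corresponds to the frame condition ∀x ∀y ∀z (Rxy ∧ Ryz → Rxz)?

□q → □□q

A defining formula is □q → □□q (the 4 axiom).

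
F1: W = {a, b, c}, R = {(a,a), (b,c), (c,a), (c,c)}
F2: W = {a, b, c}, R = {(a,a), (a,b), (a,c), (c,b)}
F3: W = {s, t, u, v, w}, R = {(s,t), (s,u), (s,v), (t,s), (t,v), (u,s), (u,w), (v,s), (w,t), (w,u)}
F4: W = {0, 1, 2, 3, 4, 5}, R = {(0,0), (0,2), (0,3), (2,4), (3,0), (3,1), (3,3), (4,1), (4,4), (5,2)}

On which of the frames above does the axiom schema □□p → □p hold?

F1

The schema corresponds to density: ∀x ∀y (Rxy → ∃z (Rxz ∧ Rzy)).
F1: ✓.
F2: fails — Rcb but no z with Rcz and Rzb.
F3: fails — Rwt but no z with Rwz and Rzt.
F4: fails — R52 but no z with R5z and Rz2.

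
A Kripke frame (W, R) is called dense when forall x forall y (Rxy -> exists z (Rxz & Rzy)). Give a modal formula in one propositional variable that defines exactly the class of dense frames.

A defining formula is □□ψ → □ψ (the C4 axiom).

□□ψ → □ψ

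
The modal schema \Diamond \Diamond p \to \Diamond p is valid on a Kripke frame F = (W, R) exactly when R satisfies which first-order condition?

transitivity

Equivalently (dual form): □p → □□p.
Suppose □p→□□p is valid. Take Rxy, Ryz and set V(p)={w : Rxw}. Then □p at x, so □□p at x, so □p at y, so p at z, i.e. Rxz.
Conversely, any frame satisfying \forall x \forall y \forall z (Rxy \wedge Ryz \to Rxz) validates the schema.
So the correspondent is transitivity.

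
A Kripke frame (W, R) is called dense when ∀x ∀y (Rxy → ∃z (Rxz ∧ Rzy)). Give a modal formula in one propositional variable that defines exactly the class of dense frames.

The condition is density. The C4 schema □□q → □q defines it.
Suppose □□q→□q is valid. Take Rxy and set V(q)={w : xR²w}. Then □□q at x, so □q at x, so q at y, i.e. ∃z(Rxz∧Rzy).

□□q → □q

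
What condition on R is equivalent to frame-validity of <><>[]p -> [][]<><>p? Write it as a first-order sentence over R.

This is a Sahlqvist (Geach-type) schema ◇^2□^1p → □^2◇^2p.
Minimal-valuation argument: fix x; take any y with xR^2y and any z with xR^2z. Set V(p) to the set of worlds R-reachable from y in exactly 1 step. Then □^1p holds at y, so the antecedent holds at x; validity forces ◇^2p at z, giving a w with zR^2w and yR^1w.
First-order correspondent: forall x forall y forall z ((x R^2 y & x R^2 z) -> exists w (yRw & z R^2 w)).

forall x forall y forall z ((x R^2 y & x R^2 z) -> exists w (yRw & z R^2 w))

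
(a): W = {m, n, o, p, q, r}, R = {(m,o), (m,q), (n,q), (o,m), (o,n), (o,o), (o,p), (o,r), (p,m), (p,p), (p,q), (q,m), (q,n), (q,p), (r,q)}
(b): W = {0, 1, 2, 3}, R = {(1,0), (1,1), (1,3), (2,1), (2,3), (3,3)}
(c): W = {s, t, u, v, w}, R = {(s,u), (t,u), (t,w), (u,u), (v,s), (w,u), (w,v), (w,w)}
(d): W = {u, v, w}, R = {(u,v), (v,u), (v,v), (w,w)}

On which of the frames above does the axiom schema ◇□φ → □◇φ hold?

Frame correspondent (Sahlqvist): ∀x ∀y ∀z (Rxy ∧ Rxz → ∃w (Ryw ∧ Rzw)) — i.e. convergence.
(a): fails — Ron and Roo but n and o have no common successor.
(b): fails — R10 and R10 but 0 and 0 have no common successor.
(c): fails — Rww and Rwv but w and v have no common successor.
(d): holds.
Valid on: (d).

(d)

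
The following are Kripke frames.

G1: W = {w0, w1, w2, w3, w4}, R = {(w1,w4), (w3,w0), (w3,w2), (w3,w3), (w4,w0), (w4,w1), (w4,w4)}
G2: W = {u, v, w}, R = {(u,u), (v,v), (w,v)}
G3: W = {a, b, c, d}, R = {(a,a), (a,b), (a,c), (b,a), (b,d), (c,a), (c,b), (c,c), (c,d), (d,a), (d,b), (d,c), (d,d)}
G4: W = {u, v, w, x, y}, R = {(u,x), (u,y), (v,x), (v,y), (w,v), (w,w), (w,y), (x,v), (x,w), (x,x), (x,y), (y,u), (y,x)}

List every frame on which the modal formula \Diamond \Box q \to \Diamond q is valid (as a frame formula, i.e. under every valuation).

G2, G3

This is the axiom for a generalized confluence (Geach) condition; its first-order frame correspondent is \forall x \forall y (xRy \to \exists w (yRw \wedge xRw)).
G1: fails — w3Rw0 but no w with w0Rw and w3Rw.
G2: condition met.
G3: condition met.
G4: fails — wRy but no t with yRt and wRt.
Valid on: G2, G3.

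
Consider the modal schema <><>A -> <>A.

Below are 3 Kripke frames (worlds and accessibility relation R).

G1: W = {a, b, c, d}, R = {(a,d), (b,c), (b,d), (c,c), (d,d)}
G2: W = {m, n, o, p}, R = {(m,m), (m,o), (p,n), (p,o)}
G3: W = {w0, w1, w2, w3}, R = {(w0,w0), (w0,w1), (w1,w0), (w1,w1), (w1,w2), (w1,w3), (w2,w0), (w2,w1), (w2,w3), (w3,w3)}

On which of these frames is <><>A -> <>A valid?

G1, G2

Frame correspondent (Sahlqvist): forall x forall y forall z (Rxy & Ryz -> Rxz) — i.e. transitivity.
G1: ✓.
G2: ✓.
G3: fails — Rw0w1 and Rw1w2 but not Rw0w2.
Valid on: G1, G2.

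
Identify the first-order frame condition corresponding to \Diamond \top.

◇⊤ holds at w iff w has a successor, so frame-validity of ◇⊤ is exactly seriality. Equivalently via □φ → ◇φ:
Suppose □φ→◇φ is valid. At any x set V(φ)=W. Then □φ at x, so ◇φ at x, so x has a successor.

seriality: \forall x \exists y Rxy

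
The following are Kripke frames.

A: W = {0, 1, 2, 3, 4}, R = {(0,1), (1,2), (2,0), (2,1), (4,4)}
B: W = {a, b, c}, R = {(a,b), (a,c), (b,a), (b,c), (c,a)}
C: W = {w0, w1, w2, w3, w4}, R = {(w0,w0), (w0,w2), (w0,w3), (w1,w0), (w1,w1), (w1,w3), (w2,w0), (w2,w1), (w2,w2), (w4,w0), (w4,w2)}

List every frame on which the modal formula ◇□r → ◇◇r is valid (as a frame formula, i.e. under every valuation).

A, B

Frame correspondent (Sahlqvist): ∀x ∀y (xRy → ∃w (yRw ∧ xR²w)) — i.e. a generalized confluence (Geach) condition.
A: condition met.
B: condition met.
C: fails — w0Rw3 but no w with w3Rw and w0R²w.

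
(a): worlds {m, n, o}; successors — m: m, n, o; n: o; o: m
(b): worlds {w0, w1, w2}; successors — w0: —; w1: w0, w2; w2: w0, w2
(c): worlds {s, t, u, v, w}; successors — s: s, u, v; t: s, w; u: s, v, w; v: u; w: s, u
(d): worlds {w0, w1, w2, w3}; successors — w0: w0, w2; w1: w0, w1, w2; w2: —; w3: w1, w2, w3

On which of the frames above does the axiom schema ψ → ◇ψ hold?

The schema corresponds to reflexivity: ∀x Rxx.
(a): fails — world n does not see itself.
(b): fails — world w0 does not see itself.
(c): fails — world t does not see itself.
(d): fails — world w2 does not see itself.

none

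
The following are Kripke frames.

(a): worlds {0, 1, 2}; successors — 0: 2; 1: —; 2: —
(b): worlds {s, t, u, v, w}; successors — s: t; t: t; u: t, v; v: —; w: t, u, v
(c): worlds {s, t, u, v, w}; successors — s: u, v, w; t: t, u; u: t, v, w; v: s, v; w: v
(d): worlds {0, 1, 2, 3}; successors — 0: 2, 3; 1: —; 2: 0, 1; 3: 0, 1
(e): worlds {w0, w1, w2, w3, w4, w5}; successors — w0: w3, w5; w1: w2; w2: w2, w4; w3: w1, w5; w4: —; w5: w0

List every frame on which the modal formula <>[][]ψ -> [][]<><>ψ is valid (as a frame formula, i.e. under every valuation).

The schema corresponds to a generalized confluence (Geach) condition: forall x forall y forall z ((xRy & x R^2 z) -> exists w (y R^2 w & z R^2 w)).
(a): holds.
(b): fails — uRv, uR²t but no w* with vR²w* and tR²w*.
(c): holds.
(d): fails — 0R2, 0R²0 but no w with 2R²w and 0R²w.
(e): fails — w0Rw3, w0R²w5 but no w with w3R²w and w5R²w.

(a), (c)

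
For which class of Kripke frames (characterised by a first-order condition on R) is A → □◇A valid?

symmetry

This is the B axiom.
It corresponds to symmetry: ∀x ∀y (Rxy → Ryx).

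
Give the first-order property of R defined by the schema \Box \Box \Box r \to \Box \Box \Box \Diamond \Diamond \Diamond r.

\forall x \forall z (x R^3 z \to \exists w (x R^3 w \wedge z R^3 w))

This is a Sahlqvist (Geach-type) schema ◇^0□^3r → □^3◇^3r.
Minimal-valuation argument: fix x; take any y with xR^0y and any z with xR^3z. Set V(r) to the set of worlds R-reachable from y in exactly 3 steps. Then □^3r holds at y, so the antecedent holds at x; validity forces ◇^3r at z, giving a w with zR^3w and yR^3w.
First-order correspondent: \forall x \forall z (x R^3 z \to \exists w (x R^3 w \wedge z R^3 w)).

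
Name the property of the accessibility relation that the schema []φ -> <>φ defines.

Suppose □φ→◇φ is valid. At any x set V(φ)=W. Then □φ at x, so ◇φ at x, so x has a successor.

seriality: forall x exists y Rxy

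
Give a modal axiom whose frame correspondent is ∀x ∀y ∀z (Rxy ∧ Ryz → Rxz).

The condition is transitivity. The 4 schema □p → □□p defines it.
Suppose □p→□□p is valid. Take Rxy, Ryz and set V(p)={w : Rxw}. Then □p at x, so □□p at x, so □p at y, so p at z, i.e. Rxz.

□p → □□p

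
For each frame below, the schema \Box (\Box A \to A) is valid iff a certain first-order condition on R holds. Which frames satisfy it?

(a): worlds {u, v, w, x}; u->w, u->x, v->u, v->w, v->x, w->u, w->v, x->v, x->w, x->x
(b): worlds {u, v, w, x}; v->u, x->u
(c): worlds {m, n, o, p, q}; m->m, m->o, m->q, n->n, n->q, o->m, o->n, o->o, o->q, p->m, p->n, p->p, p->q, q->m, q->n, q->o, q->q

Frame correspondent (Sahlqvist): \forall x \forall y (Rxy \to Ryy) — i.e. shift-reflexivity.
(a): fails — Rxw but not Rww.
(b): fails — Rvu but not Ruu.
(c): ✓.
Valid on: (c).

(c)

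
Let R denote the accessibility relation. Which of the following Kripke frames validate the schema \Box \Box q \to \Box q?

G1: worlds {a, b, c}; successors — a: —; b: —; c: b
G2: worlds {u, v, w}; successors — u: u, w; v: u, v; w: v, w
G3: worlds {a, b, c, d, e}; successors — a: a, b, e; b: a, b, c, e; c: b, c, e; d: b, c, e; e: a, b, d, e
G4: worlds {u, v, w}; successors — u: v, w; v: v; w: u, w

The schema corresponds to density: \forall x \forall y (Rxy \to \exists z (Rxz \wedge Rzy)).
G1: fails — Rcb but no z with Rcz and Rzb.
G2: condition met.
G3: condition met.
G4: condition met.
Valid on: G2, G3, G4.

G2, G3, G4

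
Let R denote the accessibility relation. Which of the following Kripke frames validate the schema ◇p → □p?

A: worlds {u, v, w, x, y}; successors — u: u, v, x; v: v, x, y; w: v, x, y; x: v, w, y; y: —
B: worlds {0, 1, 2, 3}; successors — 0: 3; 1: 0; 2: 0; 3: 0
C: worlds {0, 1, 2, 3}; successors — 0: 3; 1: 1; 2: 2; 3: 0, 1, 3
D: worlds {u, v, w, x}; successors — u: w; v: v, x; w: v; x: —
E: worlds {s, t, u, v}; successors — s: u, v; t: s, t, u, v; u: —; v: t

This is the axiom for partial functionality; its first-order frame correspondent is ∀x ∀y ∀z (Rxy ∧ Rxz → y = z).
A: fails — u sees both u and v.
B: ✓.
C: fails — 3 sees both 0 and 1.
D: fails — v sees both v and x.
E: fails — s sees both u and v.

B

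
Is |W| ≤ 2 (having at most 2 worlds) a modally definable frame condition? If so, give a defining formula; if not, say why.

Not definable by any modal formula

If a class were modally definable it would be closed under disjoint unions (Goldblatt–Thomason).
Any modal formula valid on each of 3 disjoint one-world frames is valid on their disjoint union (validity is preserved under disjoint unions). Each one-world frame has |W|=1≤2, but the union has |W|=3.
So no modal formula (or set of formulas) defines exactly the |W|≤2 frames.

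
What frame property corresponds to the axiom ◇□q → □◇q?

Suppose ◇□q→□◇q is valid. Take Rxy, Rxz and set V(q)={w : Ryw}. Then □q at y so ◇□q at x, so □◇q at x, so ◇q at z, giving w with Rzw and Ryw.

convergence: ∀x ∀y ∀z (Rxy ∧ Rxz → ∃w (Ryw ∧ Rzw))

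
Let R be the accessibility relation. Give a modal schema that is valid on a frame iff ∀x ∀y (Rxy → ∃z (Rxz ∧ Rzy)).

A defining formula is □□p → □p (the C4 axiom).
Suppose □□p→□p is valid. Take Rxy and set V(p)={w : xR²w}. Then □□p at x, so □p at x, so p at y, i.e. ∃z(Rxz∧Rzy).

□□p → □p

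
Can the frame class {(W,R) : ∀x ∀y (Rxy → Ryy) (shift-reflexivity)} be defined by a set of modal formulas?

Definable; □(□p → p) defines it

Yes: it is shift-reflexivity, defined by the T□ schema □(□p → p).
Suppose □(□p→p) is valid. Take Rxy and set V(p)={w : Ryw}. Then at y, □p holds; since □(□p→p) at x, □p→p at y, so p at y, i.e. Ryy.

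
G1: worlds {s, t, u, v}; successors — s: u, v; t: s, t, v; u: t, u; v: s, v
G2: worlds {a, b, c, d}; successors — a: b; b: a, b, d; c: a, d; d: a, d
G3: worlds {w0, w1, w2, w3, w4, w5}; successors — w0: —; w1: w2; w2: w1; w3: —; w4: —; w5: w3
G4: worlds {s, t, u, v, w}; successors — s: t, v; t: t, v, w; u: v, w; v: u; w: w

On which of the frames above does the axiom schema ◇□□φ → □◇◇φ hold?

G1, G2, G4

This is the axiom for a generalized confluence (Geach) condition; its first-order frame correspondent is ∀x ∀y ∀z ((xRy ∧ xRz) → ∃w (yR²w ∧ zR²w)).
G1: holds.
G2: holds.
G3: fails — w5Rw3, w5Rw3 but no w with w3R²w and w3R²w.
G4: holds.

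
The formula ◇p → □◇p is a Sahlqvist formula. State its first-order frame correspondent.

Suppose ◇p→□◇p is valid. Take Rxy, Rxz and set V(p)={y}. Then ◇p at x, so □◇p at x, so ◇p at z, so some w with Rzw has p; w=y, i.e. Rzy. By symmetry of the argument, Ryz.

The Euclidean property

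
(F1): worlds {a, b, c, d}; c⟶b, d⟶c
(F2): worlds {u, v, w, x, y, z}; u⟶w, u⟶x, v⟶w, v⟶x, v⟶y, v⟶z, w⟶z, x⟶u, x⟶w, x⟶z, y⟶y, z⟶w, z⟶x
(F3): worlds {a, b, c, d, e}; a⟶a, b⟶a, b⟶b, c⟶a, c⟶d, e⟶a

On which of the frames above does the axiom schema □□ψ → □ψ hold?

The schema corresponds to density: ∀x ∀y (Rxy → ∃z (Rxz ∧ Rzy)).
(F1): fails — Rcb but no z with Rcz and Rzb.
(F2): fails — Rzx but no t with Rzt and Rtx.
(F3): fails — Rcd but no z with Rcz and Rzd.

none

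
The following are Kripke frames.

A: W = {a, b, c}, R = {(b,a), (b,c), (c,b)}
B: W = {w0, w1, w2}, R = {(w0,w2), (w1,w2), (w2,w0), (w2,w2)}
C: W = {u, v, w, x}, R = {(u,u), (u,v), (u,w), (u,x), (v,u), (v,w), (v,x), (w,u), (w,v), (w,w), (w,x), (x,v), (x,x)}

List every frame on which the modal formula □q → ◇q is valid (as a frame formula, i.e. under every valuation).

The schema corresponds to seriality: ∀x ∃y Rxy.
A: fails — world a has no successor.
B: condition met.
C: condition met.

B, C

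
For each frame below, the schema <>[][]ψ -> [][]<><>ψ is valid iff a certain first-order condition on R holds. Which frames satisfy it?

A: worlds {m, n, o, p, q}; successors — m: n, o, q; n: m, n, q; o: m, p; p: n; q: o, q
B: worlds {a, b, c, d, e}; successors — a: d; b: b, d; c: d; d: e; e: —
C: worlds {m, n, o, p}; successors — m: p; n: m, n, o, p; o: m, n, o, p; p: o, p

The schema corresponds to a generalized confluence (Geach) condition: forall x forall y forall z ((xRy & x R^2 z) -> exists w (y R^2 w & z R^2 w)).
A: satisfies the condition.
B: fails — aRd, aR²e but no w with dR²w and eR²w.
C: satisfies the condition.
Valid on: A, C.

A, C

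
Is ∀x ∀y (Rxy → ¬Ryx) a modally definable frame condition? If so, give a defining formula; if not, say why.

No

If a class were modally definable it would be closed under surjective bounded morphisms (Goldblatt–Thomason).
The 5-cycle (worlds w0,w1,w2,w3,w4 with w0→w1→w2→w3→w4→w0) is asymmetric. Mapping every world to a single reflexive point • is a surjective bounded morphism, and the reflexive point is not asymmetric (R•• but asymmetry requires ¬R••).
So the class is not modally definable.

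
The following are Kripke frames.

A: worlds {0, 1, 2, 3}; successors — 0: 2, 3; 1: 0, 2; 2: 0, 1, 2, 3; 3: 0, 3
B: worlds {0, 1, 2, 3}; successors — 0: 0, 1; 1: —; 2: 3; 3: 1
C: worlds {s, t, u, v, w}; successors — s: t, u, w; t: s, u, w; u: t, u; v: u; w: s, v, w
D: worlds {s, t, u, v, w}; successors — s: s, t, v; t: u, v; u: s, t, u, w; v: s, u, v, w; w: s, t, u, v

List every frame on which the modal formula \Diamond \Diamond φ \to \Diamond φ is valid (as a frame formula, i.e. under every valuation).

The schema corresponds to transitivity: \forall x \forall y \forall z (Rxy \wedge Ryz \to Rxz).
A: fails — R10 and R03 but not R13.
B: fails — R23 and R31 but not R21.
C: fails — Rut and Rts but not Rus.
D: fails — Rtv and Rvs but not Rts.

none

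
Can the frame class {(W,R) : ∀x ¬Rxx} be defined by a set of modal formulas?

Not definable by any modal formula

Any modally definable frame class is closed under surjective bounded morphisms.
The 4-cycle (worlds a,b,c,d with a→b→c→d→a) is irreflexive, and the map sending every world to a single reflexive point • is a surjective bounded morphism (forth: every edge maps to (•,•); back: every world has a successor). So any modal formula valid on the 4-cycle is also valid on the reflexive point, which is not irreflexive.
Hence irreflexivity is not modally definable.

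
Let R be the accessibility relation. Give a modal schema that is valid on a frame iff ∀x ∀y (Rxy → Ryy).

The condition is shift-reflexivity. The T□ schema □(□r → r) defines it.

□(□r → r)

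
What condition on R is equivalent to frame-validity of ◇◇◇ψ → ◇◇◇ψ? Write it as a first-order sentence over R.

∀x ∀y (xR³y → ∃w (y = w ∧ xR³w))

This is a Sahlqvist (Geach-type) schema ◇^3□^0ψ → □^0◇^3ψ.
Minimal-valuation argument: fix x; take any y with xR^3y and any z with xR^0z. Set V(ψ) to the set of worlds R-reachable from y in exactly 0 steps. Then □^0ψ holds at y, so the antecedent holds at x; validity forces ◇^3ψ at z, giving a w with zR^3w and yR^0w.
First-order correspondent: ∀x ∀y (xR³y → ∃w (y = w ∧ xR³w)).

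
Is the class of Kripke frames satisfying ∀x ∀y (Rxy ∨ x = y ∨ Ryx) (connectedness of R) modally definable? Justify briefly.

Modal frame validity is preserved under disjoint unions.
Take 3 disjoint single-world reflexive frames: each is trivially connected, but their disjoint union has 3 worlds with no edge between distinct components, so it is not connected.
So the class is not modally definable.

No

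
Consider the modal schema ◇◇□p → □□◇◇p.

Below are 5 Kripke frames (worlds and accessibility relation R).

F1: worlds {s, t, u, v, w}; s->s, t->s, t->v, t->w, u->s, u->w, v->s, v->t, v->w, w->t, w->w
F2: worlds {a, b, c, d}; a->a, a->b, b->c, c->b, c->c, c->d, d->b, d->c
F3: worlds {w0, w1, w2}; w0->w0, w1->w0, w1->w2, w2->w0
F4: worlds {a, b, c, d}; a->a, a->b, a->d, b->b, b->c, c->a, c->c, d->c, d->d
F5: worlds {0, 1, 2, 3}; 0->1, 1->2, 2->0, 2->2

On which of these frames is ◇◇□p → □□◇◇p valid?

This is the axiom for a generalized confluence (Geach) condition; its first-order frame correspondent is ∀x ∀y ∀z ((xR²y ∧ xR²z) → ∃w (yRw ∧ zR²w)).
F1: fails — tR²w, tR²s but no w* with wRw* and sR²w*.
F2: satisfies the condition.
F3: satisfies the condition.
F4: satisfies the condition.
F5: fails — 1R²0, 1R²0 but no w with 0Rw and 0R²w.

F2, F3, F4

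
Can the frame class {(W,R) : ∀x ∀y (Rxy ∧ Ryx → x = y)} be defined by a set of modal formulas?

If a class were modally definable it would be closed under surjective bounded morphisms (Goldblatt–Thomason).
The 8-cycle (worlds a,b,c,d,e,f,g,h with a→b→c→d→e→f→g→h→a) is antisymmetric. Sending even-indexed worlds to • and odd-indexed worlds to ∘ is a surjective bounded morphism onto the two-world frame with •↔∘, which is not antisymmetric.
So no modal formula (or set of formulas) defines exactly the antisymmetric frames.

Not modally definable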